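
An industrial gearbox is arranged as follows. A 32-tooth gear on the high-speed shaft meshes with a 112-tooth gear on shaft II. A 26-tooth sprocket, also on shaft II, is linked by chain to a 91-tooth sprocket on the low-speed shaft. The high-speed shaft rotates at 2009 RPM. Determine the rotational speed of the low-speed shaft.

164 RPM

the high-speed shaft → shaft II (gear mesh, 112/32): 2009 ÷ 3.5 = 574 RPM
shaft II → the low-speed shaft (chain, 91/26): 574 ÷ 3.5 = 164 RPM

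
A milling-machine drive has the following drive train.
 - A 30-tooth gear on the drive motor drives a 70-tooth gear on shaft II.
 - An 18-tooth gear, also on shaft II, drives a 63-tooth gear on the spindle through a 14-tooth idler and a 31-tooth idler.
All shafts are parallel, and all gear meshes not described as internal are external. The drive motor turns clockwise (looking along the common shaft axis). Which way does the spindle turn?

clockwise

the drive motor → shaft II: external mesh, 1 reversal → CCW.
shaft II → the spindle: driver → idler → idler → driven is 3 external meshes, 3 reversals → CW.
4 reversals in total — an even number — so the spindle turns the same way as the drive motor.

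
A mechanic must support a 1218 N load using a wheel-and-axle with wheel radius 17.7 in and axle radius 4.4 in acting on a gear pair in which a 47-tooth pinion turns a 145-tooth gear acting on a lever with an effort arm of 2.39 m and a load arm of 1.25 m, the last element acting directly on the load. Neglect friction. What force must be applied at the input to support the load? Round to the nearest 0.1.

Wheel-and-axle MA = R/r = 17.7/4.4 = 4.0227.
Gear pair MA = 145/47 = 3.0851.
Lever MA = effort arm / load arm = 2.39/1.25 = 1.912.
Combined ideal MA = 4.0227 × 3.0851 × 1.912 = 23.729.
Effort = load / MA = 1218 / 23.729 = 51.33 N.

51.3 N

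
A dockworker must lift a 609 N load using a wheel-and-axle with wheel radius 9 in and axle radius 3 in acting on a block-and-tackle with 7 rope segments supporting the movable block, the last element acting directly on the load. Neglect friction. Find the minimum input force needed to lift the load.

29 N

Wheel-and-axle MA = R/r = 9/3 = 3.
Block-and-tackle MA = number of supporting rope parts = 7.
Combined ideal MA = 3 × 7 = 21.
Effort = load / MA = 609 / 21 = 29 N.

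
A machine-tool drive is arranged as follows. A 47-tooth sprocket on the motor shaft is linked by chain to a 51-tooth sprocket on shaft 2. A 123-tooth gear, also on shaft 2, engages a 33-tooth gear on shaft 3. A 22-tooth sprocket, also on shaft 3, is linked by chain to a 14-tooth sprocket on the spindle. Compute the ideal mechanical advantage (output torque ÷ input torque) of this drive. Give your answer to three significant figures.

Each stage contributes driven/driver: chain 51/47 = 1.0851, gear mesh 33/123 = 0.26829, chain 14/22 = 0.63636.
Overall: 1.0851 × 0.26829 × 0.63636 = 0.18526.

0.185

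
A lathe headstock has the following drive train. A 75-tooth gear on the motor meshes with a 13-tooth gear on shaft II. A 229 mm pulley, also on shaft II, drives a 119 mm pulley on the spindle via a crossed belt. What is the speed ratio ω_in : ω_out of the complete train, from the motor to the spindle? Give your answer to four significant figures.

0.09007

Each stage contributes driven/driver: gear mesh 13/75 = 0.17333, belt 119/229 = 0.51965.
Overall: 0.17333 × 0.51965 = 0.090073.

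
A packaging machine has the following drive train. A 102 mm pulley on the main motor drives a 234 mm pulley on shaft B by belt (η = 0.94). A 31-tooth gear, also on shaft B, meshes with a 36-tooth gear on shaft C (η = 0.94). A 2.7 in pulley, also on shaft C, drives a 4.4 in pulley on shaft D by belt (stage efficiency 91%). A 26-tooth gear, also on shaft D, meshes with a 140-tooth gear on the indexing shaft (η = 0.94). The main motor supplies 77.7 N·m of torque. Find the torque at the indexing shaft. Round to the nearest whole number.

Belt: ratio = 234/102 = 2.2941; torque at shaft B = 77.7 × 2.2941 × 0.94 = 167.56 N·m.
Gear mesh: ratio = 36/31 = 1.1613; torque at shaft C = 167.56 × 1.1613 × 0.94 = 182.91 N·m.
Belt: ratio = 4.4/2.7 = 1.6296; torque at shaft D = 182.91 × 1.6296 × 0.91 = 271.25 N·m.
Gear mesh: ratio = 140/26 = 5.3846; torque at the indexing shaft = 271.25 × 5.3846 × 0.94 = 1372.9 N·m.

1373 N·m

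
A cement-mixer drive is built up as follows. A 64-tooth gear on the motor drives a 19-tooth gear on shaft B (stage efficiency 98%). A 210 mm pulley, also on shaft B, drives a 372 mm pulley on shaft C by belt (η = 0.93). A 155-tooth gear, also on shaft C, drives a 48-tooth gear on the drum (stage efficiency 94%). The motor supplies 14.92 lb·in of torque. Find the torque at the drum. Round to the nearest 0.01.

2.08 lb·in

Gear mesh: ratio = 19/64 = 0.29688; torque at shaft B = 14.92 × 0.29688 × 0.98 = 4.3408 lb·in.
Belt: ratio = 372/210 = 1.7714; torque at shaft C = 4.3408 × 1.7714 × 0.93 = 7.1511 lb·in.
Gear mesh: ratio = 48/155 = 0.30968; torque at the drum = 7.1511 × 0.30968 × 0.94 = 2.0817 lb·in.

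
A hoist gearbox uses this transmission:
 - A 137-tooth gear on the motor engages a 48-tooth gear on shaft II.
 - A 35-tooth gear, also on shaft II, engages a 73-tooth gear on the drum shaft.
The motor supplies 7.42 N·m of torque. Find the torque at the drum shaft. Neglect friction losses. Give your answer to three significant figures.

Gear mesh: ratio = 48/137 = 0.35036; torque at shaft II = 7.42 × 0.35036 = 2.5997 N·m.
Gear mesh: ratio = 73/35 = 2.0857; torque at the drum shaft = 2.5997 × 2.0857 = 5.4222 N·m.

5.42 N·m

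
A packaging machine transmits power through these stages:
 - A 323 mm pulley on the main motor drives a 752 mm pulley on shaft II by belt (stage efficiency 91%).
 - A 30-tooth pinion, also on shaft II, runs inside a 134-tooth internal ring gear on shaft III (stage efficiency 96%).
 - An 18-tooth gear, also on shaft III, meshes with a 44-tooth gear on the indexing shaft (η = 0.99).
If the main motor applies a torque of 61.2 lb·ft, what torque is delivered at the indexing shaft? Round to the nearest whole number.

After the belt (752/323): 61.2 × 2.3282 × 0.91 = 129.66 lb·ft
After the internal gear (134/30): 129.66 × 4.4667 × 0.96 = 555.98 lb·ft
After the gear mesh (44/18): 555.98 × 2.4444 × 0.99 = 1345.5 lb·ft

1345 lb·ft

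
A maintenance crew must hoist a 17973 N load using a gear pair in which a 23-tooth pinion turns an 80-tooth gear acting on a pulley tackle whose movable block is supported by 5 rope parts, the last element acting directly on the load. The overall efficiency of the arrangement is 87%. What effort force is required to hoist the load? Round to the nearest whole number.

Gear pair MA = 80/23 = 3.4783.
Block-and-tackle MA = number of supporting rope parts = 5.
Combined ideal MA = 3.4783 × 5 = 17.391.
Actual MA = 17.391 × 0.87 = 15.13.
Effort = load / actual MA = 17973 / 15.13 = 1187.9 N.

1188 N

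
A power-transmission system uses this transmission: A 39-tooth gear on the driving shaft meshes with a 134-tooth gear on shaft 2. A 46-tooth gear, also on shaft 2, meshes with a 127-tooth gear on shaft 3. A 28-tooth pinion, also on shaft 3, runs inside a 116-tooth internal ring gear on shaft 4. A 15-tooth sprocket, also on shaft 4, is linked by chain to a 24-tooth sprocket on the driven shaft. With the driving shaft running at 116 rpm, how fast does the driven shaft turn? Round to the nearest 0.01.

the driving shaft → shaft 2 (gear mesh, 134/39): 116 ÷ 3.4359 = 33.761 rpm
shaft 2 → shaft 3 (gear mesh, 127/46): 33.761 ÷ 2.7609 = 12.228 rpm
shaft 3 → shaft 4 (internal gear, 116/28): 12.228 ÷ 4.1429 = 2.9517 rpm
shaft 4 → the driven shaft (chain, 24/15): 2.9517 ÷ 1.6 = 1.8448 rpm

1.84 rpm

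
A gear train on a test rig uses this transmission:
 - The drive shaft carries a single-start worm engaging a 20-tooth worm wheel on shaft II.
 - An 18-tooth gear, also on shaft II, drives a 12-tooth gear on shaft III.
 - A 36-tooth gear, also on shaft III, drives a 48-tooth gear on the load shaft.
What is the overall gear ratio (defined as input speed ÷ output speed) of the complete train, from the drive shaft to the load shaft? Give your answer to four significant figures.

17.78

Each stage contributes driven/driver: worm 20/1 = 20, gear mesh 12/18 = 0.66667, gear mesh 48/36 = 1.3333.
Overall: 20 × 0.66667 × 1.3333 = 17.778.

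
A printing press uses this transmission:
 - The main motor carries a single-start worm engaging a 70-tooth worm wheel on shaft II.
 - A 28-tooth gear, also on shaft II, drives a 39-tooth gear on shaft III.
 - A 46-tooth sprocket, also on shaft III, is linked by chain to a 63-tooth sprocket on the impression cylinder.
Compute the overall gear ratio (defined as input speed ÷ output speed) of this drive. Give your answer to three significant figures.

Each stage contributes driven/driver: worm 70/1 = 70, gear mesh 39/28 = 1.3929, chain 63/46 = 1.3696.
Overall: 70 × 1.3929 × 1.3696 = 133.53.

134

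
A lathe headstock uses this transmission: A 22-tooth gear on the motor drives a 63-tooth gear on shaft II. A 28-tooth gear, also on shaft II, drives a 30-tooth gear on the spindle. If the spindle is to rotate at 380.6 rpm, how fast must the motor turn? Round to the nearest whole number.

1168 rpm

Overall ratio R = 2.8636 × 1.0714 = 3.0682.
Required input speed = output speed × R = 380.6 × 3.0682 = 1167.8 rpm.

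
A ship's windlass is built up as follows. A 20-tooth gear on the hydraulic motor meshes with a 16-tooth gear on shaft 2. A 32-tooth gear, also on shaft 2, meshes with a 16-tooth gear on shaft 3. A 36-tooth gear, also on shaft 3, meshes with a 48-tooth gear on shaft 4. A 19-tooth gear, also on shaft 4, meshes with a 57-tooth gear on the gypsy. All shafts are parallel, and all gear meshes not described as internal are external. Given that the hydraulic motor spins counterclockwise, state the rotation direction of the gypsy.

the hydraulic motor → shaft 2: external mesh, 1 reversal → CW.
shaft 2 → shaft 3: external mesh, 1 reversal → CCW.
shaft 3 → shaft 4: external mesh, 1 reversal → CW.
shaft 4 → the gypsy: external mesh, 1 reversal → CCW.
4 reversals in total — an even number — so the gypsy turns the same way as the hydraulic motor.

counterclockwise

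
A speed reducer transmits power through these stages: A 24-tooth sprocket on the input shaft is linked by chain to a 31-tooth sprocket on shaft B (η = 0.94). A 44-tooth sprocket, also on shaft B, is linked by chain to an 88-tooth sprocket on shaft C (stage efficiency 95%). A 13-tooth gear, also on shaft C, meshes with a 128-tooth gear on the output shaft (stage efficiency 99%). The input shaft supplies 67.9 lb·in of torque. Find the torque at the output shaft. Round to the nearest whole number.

1527 lb·in

chain 31/24 = 1.2917 → τ = 67.9·1.2917·0.94 = 82.442 lb·in
chain 88/44 = 2 → τ = 82.442·2·0.95 = 156.64 lb·in
gear mesh 128/13 = 9.8462 → τ = 156.64·9.8462·0.99 = 1526.9 lb·in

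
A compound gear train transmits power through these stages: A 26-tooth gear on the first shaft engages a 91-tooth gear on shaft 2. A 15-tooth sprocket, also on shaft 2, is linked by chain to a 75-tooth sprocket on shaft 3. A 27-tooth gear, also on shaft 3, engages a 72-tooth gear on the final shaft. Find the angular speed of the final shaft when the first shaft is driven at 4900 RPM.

gear mesh 91/26 = 3.5 → 4900/3.5 = 1400 RPM
chain 75/15 = 5 → 1400/5 = 280 RPM
gear mesh 72/27 = 2.6667 → 280/2.6667 = 105 RPM

105 RPM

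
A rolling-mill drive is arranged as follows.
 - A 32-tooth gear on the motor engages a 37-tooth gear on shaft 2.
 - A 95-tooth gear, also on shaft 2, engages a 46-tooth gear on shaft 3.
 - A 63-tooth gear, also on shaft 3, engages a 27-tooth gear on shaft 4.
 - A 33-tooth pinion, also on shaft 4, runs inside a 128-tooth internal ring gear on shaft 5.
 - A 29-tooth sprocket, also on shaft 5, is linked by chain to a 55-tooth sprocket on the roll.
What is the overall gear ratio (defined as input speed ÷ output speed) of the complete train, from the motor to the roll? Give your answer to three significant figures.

Each stage contributes driven/driver: gear mesh 37/32 = 1.1562, gear mesh 46/95 = 0.48421, gear mesh 27/63 = 0.42857, internal gear 128/33 = 3.8788, chain 55/29 = 1.8966.
Overall: 1.1562 × 0.48421 × 0.42857 × 3.8788 × 1.8966 = 1.7651.

1.77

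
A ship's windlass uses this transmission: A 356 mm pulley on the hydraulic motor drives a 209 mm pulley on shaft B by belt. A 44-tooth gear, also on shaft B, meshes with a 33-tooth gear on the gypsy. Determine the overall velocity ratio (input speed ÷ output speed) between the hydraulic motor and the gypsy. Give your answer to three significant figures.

Each stage contributes driven/driver: belt 209/356 = 0.58708, gear mesh 33/44 = 0.75.
Overall: 0.58708 × 0.75 = 0.44031.

0.440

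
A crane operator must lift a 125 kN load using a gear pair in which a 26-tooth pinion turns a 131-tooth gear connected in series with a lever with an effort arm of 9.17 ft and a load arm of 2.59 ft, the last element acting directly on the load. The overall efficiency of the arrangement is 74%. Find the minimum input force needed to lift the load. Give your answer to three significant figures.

9.47 kN

Gear pair MA = 131/26 = 5.0385.
Lever MA = effort arm / load arm = 9.17/2.59 = 3.5405.
Combined ideal MA = 5.0385 × 3.5405 = 17.839.
Actual MA = 17.839 × 0.74 = 13.201.
Effort = load / actual MA = 125 / 13.201 = 9.4691 kN.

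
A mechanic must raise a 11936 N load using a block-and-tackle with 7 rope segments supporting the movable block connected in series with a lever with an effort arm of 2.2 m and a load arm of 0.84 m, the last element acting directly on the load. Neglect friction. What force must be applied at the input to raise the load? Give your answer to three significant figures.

651 N

Block-and-tackle MA = number of supporting rope parts = 7.
Lever MA = effort arm / load arm = 2.2/0.84 = 2.619.
Combined ideal MA = 7 × 2.619 = 18.333.
Effort = load / MA = 11936 / 18.333 = 651.05 N.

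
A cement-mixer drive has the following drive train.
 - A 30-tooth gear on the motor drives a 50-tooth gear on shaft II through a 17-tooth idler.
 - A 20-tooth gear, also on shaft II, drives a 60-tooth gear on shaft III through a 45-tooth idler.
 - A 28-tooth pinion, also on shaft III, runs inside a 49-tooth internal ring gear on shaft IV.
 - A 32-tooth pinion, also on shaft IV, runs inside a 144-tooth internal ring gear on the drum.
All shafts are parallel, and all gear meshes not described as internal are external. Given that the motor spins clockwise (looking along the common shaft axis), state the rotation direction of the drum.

the motor → shaft II: driver → idler → driven is 2 external meshes, 2 reversals → CW.
shaft II → shaft III: driver → idler → driven is 2 external meshes, 2 reversals → CW.
shaft III → shaft IV: internal mesh, same direction → CW.
shaft IV → the drum: internal mesh, same direction → CW.
4 reversals in total — an even number — so the drum turns the same way as the motor.

clockwise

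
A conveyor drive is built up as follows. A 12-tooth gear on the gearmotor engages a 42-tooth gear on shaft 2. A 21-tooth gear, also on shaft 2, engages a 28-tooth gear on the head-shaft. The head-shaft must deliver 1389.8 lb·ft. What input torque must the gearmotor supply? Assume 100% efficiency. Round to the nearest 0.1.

Overall ratio R = 3.5 × 1.3333 = 4.6667.
Input torque = output torque / R = 1389.8 / 4.6667 = 297.81 lb·ft.

297.8 lb·ft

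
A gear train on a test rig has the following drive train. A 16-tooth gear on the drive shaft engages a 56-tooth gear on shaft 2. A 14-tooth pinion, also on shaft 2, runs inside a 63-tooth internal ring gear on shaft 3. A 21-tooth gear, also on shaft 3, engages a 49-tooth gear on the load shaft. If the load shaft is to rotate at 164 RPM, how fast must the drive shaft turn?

6027 RPM

Overall ratio R = 3.5 × 4.5 × 2.3333 = 36.75.
Required input speed = output speed × R = 164 × 36.75 = 6027 RPM.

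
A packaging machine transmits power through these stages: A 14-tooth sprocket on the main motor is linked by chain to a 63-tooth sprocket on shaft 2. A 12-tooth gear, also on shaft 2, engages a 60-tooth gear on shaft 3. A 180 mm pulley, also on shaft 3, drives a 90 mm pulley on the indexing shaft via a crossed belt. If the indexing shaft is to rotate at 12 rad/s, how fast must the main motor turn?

135 rad/s

Overall ratio R = 4.5 × 5 × 0.5 = 11.25.
Required input speed = output speed × R = 12 × 11.25 = 135 rad/s.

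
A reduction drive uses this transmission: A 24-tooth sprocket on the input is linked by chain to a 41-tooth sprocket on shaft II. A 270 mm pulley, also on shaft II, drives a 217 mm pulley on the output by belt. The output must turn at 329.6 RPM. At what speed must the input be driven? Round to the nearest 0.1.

Overall ratio R = 1.7083 × 0.8037 = 1.373.
Required input speed = output speed × R = 329.6 × 1.373 = 452.54 RPM.

452.5 RPM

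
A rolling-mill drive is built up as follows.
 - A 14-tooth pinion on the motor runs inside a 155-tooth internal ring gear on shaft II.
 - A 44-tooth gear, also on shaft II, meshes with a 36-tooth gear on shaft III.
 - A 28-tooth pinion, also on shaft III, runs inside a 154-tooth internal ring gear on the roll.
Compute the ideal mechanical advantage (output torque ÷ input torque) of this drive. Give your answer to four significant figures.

Each stage contributes driven/driver: internal gear 155/14 = 11.071, gear mesh 36/44 = 0.81818, internal gear 154/28 = 5.5.
Overall: 11.071 × 0.81818 × 5.5 = 49.821.

49.82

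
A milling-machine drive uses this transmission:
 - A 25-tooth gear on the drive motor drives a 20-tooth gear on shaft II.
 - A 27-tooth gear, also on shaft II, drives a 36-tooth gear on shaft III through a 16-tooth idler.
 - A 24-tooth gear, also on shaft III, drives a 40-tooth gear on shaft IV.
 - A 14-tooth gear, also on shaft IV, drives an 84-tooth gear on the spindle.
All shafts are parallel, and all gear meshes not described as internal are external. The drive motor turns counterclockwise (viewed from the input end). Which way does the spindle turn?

the drive motor → shaft II: external mesh, 1 reversal → CW.
shaft II → shaft III: driver → idler → driven is 2 external meshes, 2 reversals → CW.
shaft III → shaft IV: external mesh, 1 reversal → CCW.
shaft IV → the spindle: external mesh, 1 reversal → CW.
5 reversals in total — an odd number — so the spindle turns opposite to the drive motor.

clockwise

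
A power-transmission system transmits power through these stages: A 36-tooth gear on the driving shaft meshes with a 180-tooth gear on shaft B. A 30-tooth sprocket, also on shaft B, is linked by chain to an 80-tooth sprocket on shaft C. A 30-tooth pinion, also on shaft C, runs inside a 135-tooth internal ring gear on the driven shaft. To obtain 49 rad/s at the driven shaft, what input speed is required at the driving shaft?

Overall ratio R = 5 × 2.6667 × 4.5 = 60.
Required input speed = output speed × R = 49 × 60 = 2940 rad/s.

2940 rad/s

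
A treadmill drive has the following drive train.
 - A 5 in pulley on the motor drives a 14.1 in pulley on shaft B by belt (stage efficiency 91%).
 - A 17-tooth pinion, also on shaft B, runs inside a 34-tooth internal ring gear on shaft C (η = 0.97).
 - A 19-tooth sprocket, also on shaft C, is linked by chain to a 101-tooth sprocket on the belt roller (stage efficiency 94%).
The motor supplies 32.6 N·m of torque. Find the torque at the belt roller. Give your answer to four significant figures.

Belt: ratio = 14.1/5 = 2.82; torque at shaft B = 32.6 × 2.82 × 0.91 = 83.658 N·m.
Internal gear: ratio = 34/17 = 2; torque at shaft C = 83.658 × 2 × 0.97 = 162.3 N·m.
Chain: ratio = 101/19 = 5.3158; torque at the belt roller = 162.3 × 5.3158 × 0.94 = 810.97 N·m.

811.0 N·m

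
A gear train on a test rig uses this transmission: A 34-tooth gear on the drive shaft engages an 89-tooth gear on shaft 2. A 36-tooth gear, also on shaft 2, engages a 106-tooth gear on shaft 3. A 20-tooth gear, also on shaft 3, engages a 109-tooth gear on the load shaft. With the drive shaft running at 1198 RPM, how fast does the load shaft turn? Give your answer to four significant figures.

the drive shaft → shaft 2 (gear mesh, 89/34): 1198 ÷ 2.6176 = 457.66 RPM
shaft 2 → shaft 3 (gear mesh, 106/36): 457.66 ÷ 2.9444 = 155.43 RPM
shaft 3 → the load shaft (gear mesh, 109/20): 155.43 ÷ 5.45 = 28.52 RPM

28.52 RPM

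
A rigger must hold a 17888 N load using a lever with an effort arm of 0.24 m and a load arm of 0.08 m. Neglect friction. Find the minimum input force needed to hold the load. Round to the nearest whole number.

Lever MA = effort arm / load arm = 0.24/0.08 = 3.
Effort = load / MA = 17888 / 3 = 5962.7 N.

5963 N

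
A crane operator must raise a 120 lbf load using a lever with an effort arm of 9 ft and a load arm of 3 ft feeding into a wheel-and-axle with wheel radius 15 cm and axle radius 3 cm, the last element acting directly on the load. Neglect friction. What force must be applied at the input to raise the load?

8 lbf

Lever MA = effort arm / load arm = 9/3 = 3.
Wheel-and-axle MA = R/r = 15/3 = 5.
Combined ideal MA = 3 × 5 = 15.
Effort = load / MA = 120 / 15 = 8 lbf.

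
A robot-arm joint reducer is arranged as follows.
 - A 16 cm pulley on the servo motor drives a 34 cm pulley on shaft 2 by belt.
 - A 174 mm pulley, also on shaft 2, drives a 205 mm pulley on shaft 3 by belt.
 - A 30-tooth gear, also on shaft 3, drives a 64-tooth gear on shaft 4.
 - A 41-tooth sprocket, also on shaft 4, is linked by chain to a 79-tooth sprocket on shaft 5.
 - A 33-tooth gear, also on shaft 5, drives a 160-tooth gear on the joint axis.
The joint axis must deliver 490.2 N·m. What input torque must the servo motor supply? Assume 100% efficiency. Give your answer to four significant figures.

9.824 N·m

Overall ratio R = 2.125 × 1.1782 × 2.1333 × 1.9268 × 4.8485 = 49.897.
Input torque = output torque / R = 490.2 / 49.897 = 9.8243 N·m.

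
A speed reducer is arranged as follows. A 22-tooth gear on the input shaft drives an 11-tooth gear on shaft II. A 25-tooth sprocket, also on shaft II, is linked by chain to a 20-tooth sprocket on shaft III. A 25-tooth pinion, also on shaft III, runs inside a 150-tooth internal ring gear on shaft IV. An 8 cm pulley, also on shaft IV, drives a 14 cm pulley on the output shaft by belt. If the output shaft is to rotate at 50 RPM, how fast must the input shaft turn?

Overall ratio R = 0.5 × 0.8 × 6 × 1.75 = 4.2.
Required input speed = output speed × R = 50 × 4.2 = 210 RPM.

210 RPM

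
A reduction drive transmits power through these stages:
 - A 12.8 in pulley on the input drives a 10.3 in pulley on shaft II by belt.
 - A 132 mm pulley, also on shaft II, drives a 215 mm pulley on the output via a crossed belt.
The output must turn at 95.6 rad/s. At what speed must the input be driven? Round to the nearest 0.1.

125.3 rad/s

Overall ratio R = 0.80469 × 1.6288 = 1.3107.
Required input speed = output speed × R = 95.6 × 1.3107 = 125.3 rad/s.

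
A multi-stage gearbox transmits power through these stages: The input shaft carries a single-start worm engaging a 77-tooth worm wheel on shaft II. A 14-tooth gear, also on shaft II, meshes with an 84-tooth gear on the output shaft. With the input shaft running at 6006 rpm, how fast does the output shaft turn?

13 rpm

the input shaft → shaft II (worm, 77/1): 6006 ÷ 77 = 78 rpm
shaft II → the output shaft (gear mesh, 84/14): 78 ÷ 6 = 13 rpm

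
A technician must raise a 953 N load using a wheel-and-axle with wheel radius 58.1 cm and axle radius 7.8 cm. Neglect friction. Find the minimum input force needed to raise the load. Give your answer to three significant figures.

128 N

Wheel-and-axle MA = R/r = 58.1/7.8 = 7.4487.
Effort = load / MA = 953 / 7.4487 = 127.94 N.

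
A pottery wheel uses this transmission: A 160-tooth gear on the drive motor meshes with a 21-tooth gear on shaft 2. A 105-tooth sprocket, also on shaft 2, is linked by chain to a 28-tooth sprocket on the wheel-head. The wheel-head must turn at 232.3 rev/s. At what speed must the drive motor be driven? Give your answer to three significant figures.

Overall ratio R = 0.13125 × 0.26667 = 0.035.
Required input speed = output speed × R = 232.3 × 0.035 = 8.1305 rev/s.

8.13 rev/s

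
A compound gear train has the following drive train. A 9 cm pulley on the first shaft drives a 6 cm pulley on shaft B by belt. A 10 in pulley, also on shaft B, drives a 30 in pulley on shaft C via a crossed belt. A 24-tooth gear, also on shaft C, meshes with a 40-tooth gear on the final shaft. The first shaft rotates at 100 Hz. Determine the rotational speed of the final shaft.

belt 6/9 = 0.66667 → 100/0.66667 = 150 Hz
belt 30/10 = 3 → 150/3 = 50 Hz
gear mesh 40/24 = 1.6667 → 50/1.6667 = 30 Hz

30 Hz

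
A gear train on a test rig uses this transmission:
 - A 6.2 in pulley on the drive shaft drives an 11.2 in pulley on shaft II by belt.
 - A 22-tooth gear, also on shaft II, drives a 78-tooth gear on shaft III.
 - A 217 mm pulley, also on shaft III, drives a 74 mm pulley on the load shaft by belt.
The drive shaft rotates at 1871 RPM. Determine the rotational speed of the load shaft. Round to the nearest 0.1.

856.7 RPM

the drive shaft → shaft II (belt, 11.2/6.2): 1871 ÷ 1.8065 = 1035.7 RPM
shaft II → shaft III (gear mesh, 78/22): 1035.7 ÷ 3.5455 = 292.13 RPM
shaft III → the load shaft (belt, 74/217): 292.13 ÷ 0.34101 = 856.65 RPM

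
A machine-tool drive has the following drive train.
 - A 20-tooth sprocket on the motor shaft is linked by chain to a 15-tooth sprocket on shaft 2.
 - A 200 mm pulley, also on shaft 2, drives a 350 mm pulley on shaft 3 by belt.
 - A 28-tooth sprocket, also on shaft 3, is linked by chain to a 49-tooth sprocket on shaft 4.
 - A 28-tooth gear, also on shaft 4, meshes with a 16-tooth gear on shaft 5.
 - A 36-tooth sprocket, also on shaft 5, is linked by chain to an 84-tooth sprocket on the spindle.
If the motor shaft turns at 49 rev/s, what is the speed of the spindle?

the motor shaft → shaft 2 (chain, 15/20): 49 ÷ 0.75 = 65.333 rev/s
shaft 2 → shaft 3 (belt, 350/200): 65.333 ÷ 1.75 = 37.333 rev/s
shaft 3 → shaft 4 (chain, 49/28): 37.333 ÷ 1.75 = 21.333 rev/s
shaft 4 → shaft 5 (gear mesh, 16/28): 21.333 ÷ 0.57143 = 37.333 rev/s
shaft 5 → the spindle (chain, 84/36): 37.333 ÷ 2.3333 = 16 rev/s

16 rev/s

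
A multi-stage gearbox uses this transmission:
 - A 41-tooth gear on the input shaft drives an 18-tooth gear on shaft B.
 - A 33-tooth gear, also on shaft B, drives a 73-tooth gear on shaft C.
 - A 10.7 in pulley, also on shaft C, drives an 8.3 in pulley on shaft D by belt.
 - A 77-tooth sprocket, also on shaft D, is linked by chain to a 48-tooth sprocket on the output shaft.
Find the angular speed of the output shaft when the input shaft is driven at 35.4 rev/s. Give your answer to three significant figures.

75.4 rev/s

gear mesh 18/41 = 0.43902 → 35.4/0.43902 = 80.633 rev/s
gear mesh 73/33 = 2.2121 → 80.633/2.2121 = 36.451 rev/s
belt 8.3/10.7 = 0.7757 → 36.451/0.7757 = 46.991 rev/s
chain 48/77 = 0.62338 → 46.991/0.62338 = 75.381 rev/s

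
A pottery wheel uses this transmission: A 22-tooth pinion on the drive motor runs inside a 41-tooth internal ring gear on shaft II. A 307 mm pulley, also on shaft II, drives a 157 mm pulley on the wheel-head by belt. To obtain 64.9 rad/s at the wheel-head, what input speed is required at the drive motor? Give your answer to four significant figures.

61.85 rad/s

Overall ratio R = 1.8636 × 0.5114 = 0.95306.
Required input speed = output speed × R = 64.9 × 0.95306 = 61.854 rad/s.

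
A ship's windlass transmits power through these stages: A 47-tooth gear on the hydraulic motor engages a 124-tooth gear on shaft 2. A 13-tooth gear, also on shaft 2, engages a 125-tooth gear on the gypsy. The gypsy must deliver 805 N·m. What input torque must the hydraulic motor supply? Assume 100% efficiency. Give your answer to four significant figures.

Overall ratio R = 2.6383 × 9.6154 = 25.368.
Input torque = output torque / R = 805 / 25.368 = 31.733 N·m.

31.73 N·m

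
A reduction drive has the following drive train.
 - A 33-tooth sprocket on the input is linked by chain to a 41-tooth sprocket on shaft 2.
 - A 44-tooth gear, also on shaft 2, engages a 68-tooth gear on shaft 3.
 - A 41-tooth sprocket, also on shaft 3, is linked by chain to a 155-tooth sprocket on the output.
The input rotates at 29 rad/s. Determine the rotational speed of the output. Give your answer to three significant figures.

the input → shaft 2 (chain, 41/33): 29 ÷ 1.2424 = 23.341 rad/s
shaft 2 → shaft 3 (gear mesh, 68/44): 23.341 ÷ 1.5455 = 15.103 rad/s
shaft 3 → the output (chain, 155/41): 15.103 ÷ 3.7805 = 3.9951 rad/s

4.00 rad/s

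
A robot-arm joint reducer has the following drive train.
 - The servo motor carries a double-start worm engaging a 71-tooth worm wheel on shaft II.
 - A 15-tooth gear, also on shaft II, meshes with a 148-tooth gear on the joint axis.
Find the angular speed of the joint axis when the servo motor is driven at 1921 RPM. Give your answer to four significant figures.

the servo motor → shaft II (worm, 71/2): 1921 ÷ 35.5 = 54.113 RPM
shaft II → the joint axis (gear mesh, 148/15): 54.113 ÷ 9.8667 = 5.4844 RPM

5.484 RPM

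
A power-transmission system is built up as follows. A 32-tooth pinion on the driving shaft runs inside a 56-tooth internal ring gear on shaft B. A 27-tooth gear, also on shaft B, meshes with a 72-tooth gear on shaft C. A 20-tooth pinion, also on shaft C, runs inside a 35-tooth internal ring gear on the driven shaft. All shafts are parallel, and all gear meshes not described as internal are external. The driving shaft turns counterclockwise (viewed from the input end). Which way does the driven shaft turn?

the driving shaft → shaft B: internal mesh, same direction → CCW.
shaft B → shaft C: external mesh, 1 reversal → CW.
shaft C → the driven shaft: internal mesh, same direction → CW.
1 reversal in total — an odd number — so the driven shaft turns opposite to the driving shaft.

clockwise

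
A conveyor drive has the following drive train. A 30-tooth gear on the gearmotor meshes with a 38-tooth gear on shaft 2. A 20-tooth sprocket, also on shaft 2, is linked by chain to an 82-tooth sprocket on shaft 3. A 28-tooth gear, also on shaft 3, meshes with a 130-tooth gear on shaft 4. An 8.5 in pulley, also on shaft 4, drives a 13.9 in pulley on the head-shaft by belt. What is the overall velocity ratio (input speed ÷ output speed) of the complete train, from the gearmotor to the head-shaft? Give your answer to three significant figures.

39.4

Each stage contributes driven/driver: gear mesh 38/30 = 1.2667, chain 82/20 = 4.1, gear mesh 130/28 = 4.6429, belt 13.9/8.5 = 1.6353.
Overall: 1.2667 × 4.1 × 4.6429 × 1.6353 = 39.43.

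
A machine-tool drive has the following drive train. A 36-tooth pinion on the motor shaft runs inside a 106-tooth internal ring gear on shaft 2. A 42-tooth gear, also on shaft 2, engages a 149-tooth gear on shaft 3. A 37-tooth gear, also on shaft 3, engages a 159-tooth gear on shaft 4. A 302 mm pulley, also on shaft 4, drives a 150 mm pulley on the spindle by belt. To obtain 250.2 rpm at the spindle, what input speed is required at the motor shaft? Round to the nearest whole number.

Overall ratio R = 2.9444 × 3.5476 × 4.2973 × 0.49669 = 22.296.
Required input speed = output speed × R = 250.2 × 22.296 = 5578.4 rpm.

5578 rpm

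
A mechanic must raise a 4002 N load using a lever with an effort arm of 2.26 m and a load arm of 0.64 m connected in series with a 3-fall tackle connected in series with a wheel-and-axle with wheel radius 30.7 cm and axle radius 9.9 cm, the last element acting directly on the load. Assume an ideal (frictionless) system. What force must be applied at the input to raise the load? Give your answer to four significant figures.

Lever MA = effort arm / load arm = 2.26/0.64 = 3.5312.
Block-and-tackle MA = number of supporting rope parts = 3.
Wheel-and-axle MA = R/r = 30.7/9.9 = 3.101.
Combined ideal MA = 3.5312 × 3 × 3.101 = 32.851.
Effort = load / MA = 4002 / 32.851 = 121.82 N.

121.8 N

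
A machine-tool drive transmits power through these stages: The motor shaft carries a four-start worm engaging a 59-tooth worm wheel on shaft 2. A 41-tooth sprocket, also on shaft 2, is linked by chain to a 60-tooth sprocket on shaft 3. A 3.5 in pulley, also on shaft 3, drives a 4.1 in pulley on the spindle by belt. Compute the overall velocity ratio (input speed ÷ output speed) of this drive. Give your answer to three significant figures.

25.3

Each stage contributes driven/driver: worm 59/4 = 14.75, chain 60/41 = 1.4634, belt 4.1/3.5 = 1.1714.
Overall: 14.75 × 1.4634 × 1.1714 = 25.286.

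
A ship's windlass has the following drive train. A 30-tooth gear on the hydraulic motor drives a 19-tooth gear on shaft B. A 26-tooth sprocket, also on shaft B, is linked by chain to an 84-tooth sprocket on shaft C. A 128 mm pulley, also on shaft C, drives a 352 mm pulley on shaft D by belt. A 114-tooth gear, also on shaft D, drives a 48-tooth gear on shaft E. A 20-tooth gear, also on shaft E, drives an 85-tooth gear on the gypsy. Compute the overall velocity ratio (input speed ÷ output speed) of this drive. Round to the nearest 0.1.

10.1

Each stage contributes driven/driver: gear mesh 19/30 = 0.63333, chain 84/26 = 3.2308, belt 352/128 = 2.75, gear mesh 48/114 = 0.42105, gear mesh 85/20 = 4.25.
Overall: 0.63333 × 3.2308 × 2.75 × 0.42105 × 4.25 = 10.069.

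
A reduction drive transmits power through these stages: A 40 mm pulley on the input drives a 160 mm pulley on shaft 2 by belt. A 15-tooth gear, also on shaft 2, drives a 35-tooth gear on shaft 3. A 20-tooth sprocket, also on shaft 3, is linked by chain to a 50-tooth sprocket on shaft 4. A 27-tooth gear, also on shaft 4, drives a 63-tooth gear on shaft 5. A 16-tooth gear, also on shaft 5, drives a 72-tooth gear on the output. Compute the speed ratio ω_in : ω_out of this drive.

Each stage contributes driven/driver: belt 160/40 = 4, gear mesh 35/15 = 2.3333, chain 50/20 = 2.5, gear mesh 63/27 = 2.3333, gear mesh 72/16 = 4.5.
Overall: 4 × 2.3333 × 2.5 × 2.3333 × 4.5 = 245.

245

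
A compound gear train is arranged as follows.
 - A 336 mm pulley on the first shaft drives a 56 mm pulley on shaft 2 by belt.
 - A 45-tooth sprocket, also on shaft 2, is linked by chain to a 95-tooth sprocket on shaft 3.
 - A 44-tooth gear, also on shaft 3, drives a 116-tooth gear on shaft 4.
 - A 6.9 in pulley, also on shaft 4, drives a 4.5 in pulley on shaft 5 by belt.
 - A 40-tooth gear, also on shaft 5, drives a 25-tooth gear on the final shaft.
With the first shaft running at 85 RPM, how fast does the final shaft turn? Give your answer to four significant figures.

Belt: ratio = 56/336 = 0.16667, so shaft 2 turns at 85 / 0.16667 = 510 RPM.
Chain: ratio = 95/45 = 2.1111, so shaft 3 turns at 510 / 2.1111 = 241.58 RPM.
Gear mesh: ratio = 116/44 = 2.6364, so shaft 4 turns at 241.58 / 2.6364 = 91.633 RPM.
Belt: ratio = 4.5/6.9 = 0.65217, so shaft 5 turns at 91.633 / 0.65217 = 140.5 RPM.
Gear mesh: ratio = 25/40 = 0.625, so the final shaft turns at 140.5 / 0.625 = 224.81 RPM.

224.8 RPM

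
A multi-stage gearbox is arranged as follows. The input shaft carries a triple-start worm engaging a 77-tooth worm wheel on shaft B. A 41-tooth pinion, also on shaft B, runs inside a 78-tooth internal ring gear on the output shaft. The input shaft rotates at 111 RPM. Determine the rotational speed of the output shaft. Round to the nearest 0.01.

2.27 RPM

worm 77/3 = 25.667 → 111/25.667 = 4.3247 RPM
internal gear 78/41 = 1.9024 → 4.3247/1.9024 = 2.2732 RPM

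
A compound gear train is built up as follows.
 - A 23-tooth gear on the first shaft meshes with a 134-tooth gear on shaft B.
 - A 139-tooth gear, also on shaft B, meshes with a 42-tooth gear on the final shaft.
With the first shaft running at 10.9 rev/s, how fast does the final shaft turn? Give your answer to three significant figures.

Gear mesh: ratio = 134/23 = 5.8261, so shaft B turns at 10.9 / 5.8261 = 1.8709 rev/s.
Gear mesh: ratio = 42/139 = 0.30216, so the final shaft turns at 1.8709 / 0.30216 = 6.1918 rev/s.

6.19 rev/s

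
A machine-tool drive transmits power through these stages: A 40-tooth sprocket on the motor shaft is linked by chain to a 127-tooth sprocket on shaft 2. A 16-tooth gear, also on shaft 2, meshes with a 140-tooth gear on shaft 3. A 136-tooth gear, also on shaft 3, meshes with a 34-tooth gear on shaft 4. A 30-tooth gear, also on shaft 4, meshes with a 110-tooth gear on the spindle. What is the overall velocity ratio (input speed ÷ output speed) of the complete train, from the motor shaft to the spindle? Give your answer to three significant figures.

Each stage contributes driven/driver: chain 127/40 = 3.175, gear mesh 140/16 = 8.75, gear mesh 34/136 = 0.25, gear mesh 110/30 = 3.6667.
Overall: 3.175 × 8.75 × 0.25 × 3.6667 = 25.466.

25.5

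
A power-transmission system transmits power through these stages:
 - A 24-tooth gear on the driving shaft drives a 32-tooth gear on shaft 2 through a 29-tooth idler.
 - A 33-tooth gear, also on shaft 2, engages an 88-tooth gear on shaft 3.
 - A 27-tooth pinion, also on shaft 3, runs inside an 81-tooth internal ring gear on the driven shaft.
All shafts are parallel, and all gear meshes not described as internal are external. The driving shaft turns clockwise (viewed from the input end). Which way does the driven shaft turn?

anticlockwise

the driving shaft → shaft 2: driver → idler → driven is 2 external meshes, 2 reversals → CW.
shaft 2 → shaft 3: external mesh, 1 reversal → CCW.
shaft 3 → the driven shaft: internal mesh, same direction → CCW.
3 reversals in total — an odd number — so the driven shaft turns opposite to the driving shaft.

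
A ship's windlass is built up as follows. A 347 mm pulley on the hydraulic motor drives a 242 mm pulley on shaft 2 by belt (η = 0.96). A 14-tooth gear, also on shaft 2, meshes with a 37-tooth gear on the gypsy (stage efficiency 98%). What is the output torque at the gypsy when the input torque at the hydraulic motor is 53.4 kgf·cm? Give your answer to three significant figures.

belt 242/347 = 0.69741 → τ = 53.4·0.69741·0.96 = 35.752 kgf·cm
gear mesh 37/14 = 2.6429 → τ = 35.752·2.6429·0.98 = 92.597 kgf·cm

92.6 kgf·cm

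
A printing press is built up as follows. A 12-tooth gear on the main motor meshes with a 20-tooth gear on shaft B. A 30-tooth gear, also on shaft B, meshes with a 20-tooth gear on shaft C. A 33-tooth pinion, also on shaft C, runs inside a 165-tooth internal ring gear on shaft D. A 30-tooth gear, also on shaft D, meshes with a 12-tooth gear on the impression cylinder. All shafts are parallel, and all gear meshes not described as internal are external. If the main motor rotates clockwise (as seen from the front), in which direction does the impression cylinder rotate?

the main motor → shaft B: external mesh, 1 reversal → CCW.
shaft B → shaft C: external mesh, 1 reversal → CW.
shaft C → shaft D: internal mesh, same direction → CW.
shaft D → the impression cylinder: external mesh, 1 reversal → CCW.
3 reversals in total — an odd number — so the impression cylinder turns opposite to the main motor.

anticlockwise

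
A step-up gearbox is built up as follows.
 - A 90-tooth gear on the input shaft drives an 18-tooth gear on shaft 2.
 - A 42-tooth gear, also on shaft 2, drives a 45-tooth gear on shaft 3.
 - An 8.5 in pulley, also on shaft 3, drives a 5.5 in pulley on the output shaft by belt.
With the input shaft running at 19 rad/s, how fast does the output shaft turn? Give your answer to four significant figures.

gear mesh 18/90 = 0.2 → 19/0.2 = 95 rad/s
gear mesh 45/42 = 1.0714 → 95/1.0714 = 88.667 rad/s
belt 5.5/8.5 = 0.64706 → 88.667/0.64706 = 137.03 rad/s

137.0 rad/s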